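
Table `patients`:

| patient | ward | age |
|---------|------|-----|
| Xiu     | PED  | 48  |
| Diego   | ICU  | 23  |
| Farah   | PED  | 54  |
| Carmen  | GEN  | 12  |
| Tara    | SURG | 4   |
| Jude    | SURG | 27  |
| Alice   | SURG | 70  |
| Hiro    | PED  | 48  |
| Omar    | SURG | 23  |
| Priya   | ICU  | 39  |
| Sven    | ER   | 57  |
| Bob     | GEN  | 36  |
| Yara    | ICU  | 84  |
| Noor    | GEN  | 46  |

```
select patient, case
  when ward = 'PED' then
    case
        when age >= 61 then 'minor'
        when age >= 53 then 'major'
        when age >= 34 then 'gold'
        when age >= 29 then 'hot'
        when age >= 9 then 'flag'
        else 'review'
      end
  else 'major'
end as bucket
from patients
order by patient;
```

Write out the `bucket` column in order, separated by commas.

patient=Alice: ward='SURG' → outer ELSE → major
patient=Bob: ward='GEN' → outer ELSE → major
patient=Carmen: ward='GEN' → outer ELSE → major
patient=Diego: ward='ICU' → outer ELSE → major
patient=Farah: ward='PED' → inner[age >= 53] → major
patient=Hiro: ward='PED' → inner[age >= 34] → gold
patient=Jude: ward='SURG' → outer ELSE → major
patient=Noor: ward='GEN' → outer ELSE → major
patient=Omar: ward='SURG' → outer ELSE → major
patient=Priya: ward='ICU' → outer ELSE → major
patient=Sven: ward='ER' → outer ELSE → major
patient=Tara: ward='SURG' → outer ELSE → major
patient=Xiu: ward='PED' → inner[age >= 34] → gold
patient=Yara: ward='ICU' → outer ELSE → major

major, major, major, major, major, gold, major, major, major, major, major, major, gold, major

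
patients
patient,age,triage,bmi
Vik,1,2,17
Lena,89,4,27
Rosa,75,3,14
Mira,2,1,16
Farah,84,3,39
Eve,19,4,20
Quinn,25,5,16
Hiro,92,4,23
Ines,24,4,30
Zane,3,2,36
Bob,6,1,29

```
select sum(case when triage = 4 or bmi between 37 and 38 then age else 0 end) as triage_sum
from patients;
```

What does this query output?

patient=Vik: ✗
patient=Lena: ✓ → 89
patient=Rosa: ✗
patient=Mira: ✗
patient=Farah: ✗
patient=Eve: ✓ → 19
patient=Quinn: ✗
patient=Hiro: ✓ → 92
patient=Ines: ✓ → 24
patient=Zane: ✗
patient=Bob: ✗
triage_sum = 89 + 19 + 92 + 24 = 224

224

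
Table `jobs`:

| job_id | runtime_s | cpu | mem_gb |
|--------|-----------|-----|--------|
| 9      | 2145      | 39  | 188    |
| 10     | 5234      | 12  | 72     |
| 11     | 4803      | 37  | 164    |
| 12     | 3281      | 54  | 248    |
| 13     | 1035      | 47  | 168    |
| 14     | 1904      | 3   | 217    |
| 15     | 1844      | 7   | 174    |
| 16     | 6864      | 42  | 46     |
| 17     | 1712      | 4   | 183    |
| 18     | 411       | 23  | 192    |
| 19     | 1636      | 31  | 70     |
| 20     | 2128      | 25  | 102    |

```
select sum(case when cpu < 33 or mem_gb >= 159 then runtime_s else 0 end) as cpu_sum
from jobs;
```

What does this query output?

26133

job_id=9: ✓ → 2145
job_id=10: ✓ → 5234
job_id=11: ✓ → 4803
job_id=12: ✓ → 3281
job_id=13: ✓ → 1035
job_id=14: ✓ → 1904
job_id=15: ✓ → 1844
job_id=16: ✗
job_id=17: ✓ → 1712
job_id=18: ✓ → 411
job_id=19: ✓ → 1636
job_id=20: ✓ → 2128
cpu_sum = 2145 + 5234 + 4803 + 3281 + 1035 + 1904 + 1844 + 1712 + 411 + 1636 + 2128 = 26133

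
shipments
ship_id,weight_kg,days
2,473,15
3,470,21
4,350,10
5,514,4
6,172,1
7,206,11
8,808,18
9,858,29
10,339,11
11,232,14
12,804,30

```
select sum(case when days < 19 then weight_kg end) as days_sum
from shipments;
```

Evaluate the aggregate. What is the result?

ship_id=2: ✓ → 473
ship_id=3: ✗
ship_id=4: ✓ → 350
ship_id=5: ✓ → 514
ship_id=6: ✓ → 172
ship_id=7: ✓ → 206
ship_id=8: ✓ → 808
ship_id=9: ✗
ship_id=10: ✓ → 339
ship_id=11: ✓ → 232
ship_id=12: ✗
days_sum = 473 + 350 + 514 + 172 + 206 + 808 + 339 + 232 = 3094

3094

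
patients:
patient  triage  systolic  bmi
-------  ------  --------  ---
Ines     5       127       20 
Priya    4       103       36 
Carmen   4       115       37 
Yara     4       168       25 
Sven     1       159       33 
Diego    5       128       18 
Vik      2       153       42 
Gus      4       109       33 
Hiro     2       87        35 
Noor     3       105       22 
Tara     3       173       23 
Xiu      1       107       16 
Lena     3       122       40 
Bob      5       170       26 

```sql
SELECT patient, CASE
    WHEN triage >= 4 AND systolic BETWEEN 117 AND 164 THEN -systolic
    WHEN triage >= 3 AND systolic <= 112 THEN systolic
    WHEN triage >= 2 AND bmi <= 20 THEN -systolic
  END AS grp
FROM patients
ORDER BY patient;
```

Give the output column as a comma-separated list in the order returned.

patient=Bob: (no match → NULL) → NULL
patient=Carmen: (no match → NULL) → NULL
patient=Diego: triage >= 4 AND systolic BETWEEN 117 AND 164 → -128
patient=Gus: triage >= 3 AND systolic <= 112 → 109
patient=Hiro: (no match → NULL) → NULL
patient=Ines: triage >= 4 AND systolic BETWEEN 117 AND 164 → -127
patient=Lena: (no match → NULL) → NULL
patient=Noor: triage >= 3 AND systolic <= 112 → 105
patient=Priya: triage >= 3 AND systolic <= 112 → 103
patient=Sven: (no match → NULL) → NULL
patient=Tara: (no match → NULL) → NULL
patient=Vik: (no match → NULL) → NULL
patient=Xiu: (no match → NULL) → NULL
patient=Yara: (no match → NULL) → NULL

NULL, NULL, -128, 109, NULL, -127, NULL, 105, 103, NULL, NULL, NULL, NULL, NULL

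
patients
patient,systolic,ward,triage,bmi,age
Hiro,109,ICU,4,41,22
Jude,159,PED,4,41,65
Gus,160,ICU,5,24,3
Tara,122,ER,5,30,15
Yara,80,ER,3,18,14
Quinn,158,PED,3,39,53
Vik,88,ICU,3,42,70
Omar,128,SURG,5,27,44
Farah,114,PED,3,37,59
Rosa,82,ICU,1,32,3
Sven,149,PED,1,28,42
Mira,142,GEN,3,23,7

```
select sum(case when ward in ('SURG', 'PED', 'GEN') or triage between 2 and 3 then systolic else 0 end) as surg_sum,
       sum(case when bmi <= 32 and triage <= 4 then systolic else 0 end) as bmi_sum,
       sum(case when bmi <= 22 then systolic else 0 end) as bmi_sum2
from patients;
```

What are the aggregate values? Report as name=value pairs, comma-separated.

[surg_sum: ward in ('SURG', 'PED', 'GEN') or triage between 2 and 3]
patient=Hiro: ✗
patient=Jude: ✓ → 159
patient=Gus: ✗
patient=Tara: ✗
patient=Yara: ✓ → 80
patient=Quinn: ✓ → 158
patient=Vik: ✓ → 88
patient=Omar: ✓ → 128
patient=Farah: ✓ → 114
patient=Rosa: ✗
patient=Sven: ✓ → 149
patient=Mira: ✓ → 142
surg_sum = 159 + 80 + 158 + 88 + 128 + 114 + 149 + 142 = 1018
—
[bmi_sum: bmi <= 32 and triage <= 4]
patient=Hiro: ✗
patient=Jude: ✗
patient=Gus: ✗
patient=Tara: ✗
patient=Yara: ✓ → 80
patient=Quinn: ✗
patient=Vik: ✗
patient=Omar: ✗
patient=Farah: ✗
patient=Rosa: ✓ → 82
patient=Sven: ✓ → 149
patient=Mira: ✓ → 142
bmi_sum = 80 + 82 + 149 + 142 = 453
—
[bmi_sum2: bmi <= 22]
patient=Hiro: ✗
patient=Jude: ✗
patient=Gus: ✗
patient=Tara: ✗
patient=Yara: ✓ → 80
patient=Quinn: ✗
patient=Vik: ✗
patient=Omar: ✗
patient=Farah: ✗
patient=Rosa: ✗
patient=Sven: ✗
patient=Mira: ✗
bmi_sum2 = 80

surg_sum=1018, bmi_sum=453, bmi_sum2=80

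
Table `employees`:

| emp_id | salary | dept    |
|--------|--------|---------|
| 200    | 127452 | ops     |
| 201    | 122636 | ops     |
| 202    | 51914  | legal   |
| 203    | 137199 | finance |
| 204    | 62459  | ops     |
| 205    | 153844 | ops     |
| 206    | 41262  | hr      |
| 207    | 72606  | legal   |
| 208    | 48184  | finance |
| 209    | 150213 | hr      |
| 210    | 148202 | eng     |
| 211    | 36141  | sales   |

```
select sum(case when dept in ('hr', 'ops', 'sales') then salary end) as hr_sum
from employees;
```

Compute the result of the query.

emp_id=200: ✓ → 127452
emp_id=201: ✓ → 122636
emp_id=202: ✗
emp_id=203: ✗
emp_id=204: ✓ → 62459
emp_id=205: ✓ → 153844
emp_id=206: ✓ → 41262
emp_id=207: ✗
emp_id=208: ✗
emp_id=209: ✓ → 150213
emp_id=210: ✗
emp_id=211: ✓ → 36141
hr_sum = 127452 + 122636 + 62459 + 153844 + 41262 + 150213 + 36141 = 694007

694007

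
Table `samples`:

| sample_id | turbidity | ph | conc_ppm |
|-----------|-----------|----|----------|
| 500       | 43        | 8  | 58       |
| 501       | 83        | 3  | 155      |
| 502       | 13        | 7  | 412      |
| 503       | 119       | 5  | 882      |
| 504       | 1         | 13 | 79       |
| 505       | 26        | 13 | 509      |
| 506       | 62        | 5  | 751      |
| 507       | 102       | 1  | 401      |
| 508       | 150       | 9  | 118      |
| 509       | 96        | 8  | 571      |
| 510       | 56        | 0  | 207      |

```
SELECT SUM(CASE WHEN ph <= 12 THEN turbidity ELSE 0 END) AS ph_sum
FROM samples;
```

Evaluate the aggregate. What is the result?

724

sample_id=500: ✓ → 43
sample_id=501: ✓ → 83
sample_id=502: ✓ → 13
sample_id=503: ✓ → 119
sample_id=504: ✗
sample_id=505: ✗
sample_id=506: ✓ → 62
sample_id=507: ✓ → 102
sample_id=508: ✓ → 150
sample_id=509: ✓ → 96
sample_id=510: ✓ → 56
ph_sum = 43 + 83 + 13 + 119 + 62 + 102 + 150 + 96 + 56 = 724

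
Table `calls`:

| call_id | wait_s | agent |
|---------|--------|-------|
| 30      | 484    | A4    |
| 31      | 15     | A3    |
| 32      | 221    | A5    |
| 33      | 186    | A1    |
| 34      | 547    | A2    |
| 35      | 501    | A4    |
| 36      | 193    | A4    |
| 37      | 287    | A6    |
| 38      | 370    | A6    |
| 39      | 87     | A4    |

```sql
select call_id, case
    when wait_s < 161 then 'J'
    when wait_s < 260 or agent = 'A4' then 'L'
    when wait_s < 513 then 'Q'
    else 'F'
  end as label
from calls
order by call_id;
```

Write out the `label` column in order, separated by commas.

L, J, L, L, F, L, L, Q, Q, J

call_id=30: wait_s < 260 or agent = 'A4' → L
call_id=31: wait_s < 161 → J
call_id=32: wait_s < 260 or agent = 'A4' → L
call_id=33: wait_s < 260 or agent = 'A4' → L
call_id=34: ELSE → F
call_id=35: wait_s < 260 or agent = 'A4' → L
call_id=36: wait_s < 260 or agent = 'A4' → L
call_id=37: wait_s < 513 → Q
call_id=38: wait_s < 513 → Q
call_id=39: wait_s < 161 → J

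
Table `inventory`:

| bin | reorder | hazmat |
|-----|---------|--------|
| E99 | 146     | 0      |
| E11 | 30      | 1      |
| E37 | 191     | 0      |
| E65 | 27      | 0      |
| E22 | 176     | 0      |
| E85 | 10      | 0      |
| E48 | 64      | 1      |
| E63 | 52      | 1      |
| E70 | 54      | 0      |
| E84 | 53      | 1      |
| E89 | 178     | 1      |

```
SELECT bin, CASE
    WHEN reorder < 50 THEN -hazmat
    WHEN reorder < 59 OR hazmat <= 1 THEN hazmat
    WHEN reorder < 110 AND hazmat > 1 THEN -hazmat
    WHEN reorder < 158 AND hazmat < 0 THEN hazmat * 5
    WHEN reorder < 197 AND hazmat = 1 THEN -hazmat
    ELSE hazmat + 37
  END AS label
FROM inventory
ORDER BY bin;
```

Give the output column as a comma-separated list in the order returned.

-1, 0, 0, 1, 1, 0, 0, 1, 0, 1, 0

bin=E11: reorder < 50 → -1
bin=E22: reorder < 59 OR hazmat <= 1 → 0
bin=E37: reorder < 59 OR hazmat <= 1 → 0
bin=E48: reorder < 59 OR hazmat <= 1 → 1
bin=E63: reorder < 59 OR hazmat <= 1 → 1
bin=E65: reorder < 50 → 0
bin=E70: reorder < 59 OR hazmat <= 1 → 0
bin=E84: reorder < 59 OR hazmat <= 1 → 1
bin=E85: reorder < 50 → 0
bin=E89: reorder < 59 OR hazmat <= 1 → 1
bin=E99: reorder < 59 OR hazmat <= 1 → 0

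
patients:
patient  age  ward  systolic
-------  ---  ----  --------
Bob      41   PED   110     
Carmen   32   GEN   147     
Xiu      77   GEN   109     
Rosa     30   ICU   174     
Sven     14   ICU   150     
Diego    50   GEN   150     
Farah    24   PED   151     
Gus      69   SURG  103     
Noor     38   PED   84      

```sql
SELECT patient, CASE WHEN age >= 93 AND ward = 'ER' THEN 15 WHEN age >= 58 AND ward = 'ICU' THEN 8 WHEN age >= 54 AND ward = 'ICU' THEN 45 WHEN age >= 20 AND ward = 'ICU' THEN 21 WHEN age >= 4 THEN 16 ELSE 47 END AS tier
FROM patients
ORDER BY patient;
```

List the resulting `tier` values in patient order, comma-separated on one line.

16, 16, 16, 16, 16, 16, 21, 16, 16

patient=Bob: age >= 4 → 16
patient=Carmen: age >= 4 → 16
patient=Diego: age >= 4 → 16
patient=Farah: age >= 4 → 16
patient=Gus: age >= 4 → 16
patient=Noor: age >= 4 → 16
patient=Rosa: age >= 20 AND ward = 'ICU' → 21
patient=Sven: age >= 4 → 16
patient=Xiu: age >= 4 → 16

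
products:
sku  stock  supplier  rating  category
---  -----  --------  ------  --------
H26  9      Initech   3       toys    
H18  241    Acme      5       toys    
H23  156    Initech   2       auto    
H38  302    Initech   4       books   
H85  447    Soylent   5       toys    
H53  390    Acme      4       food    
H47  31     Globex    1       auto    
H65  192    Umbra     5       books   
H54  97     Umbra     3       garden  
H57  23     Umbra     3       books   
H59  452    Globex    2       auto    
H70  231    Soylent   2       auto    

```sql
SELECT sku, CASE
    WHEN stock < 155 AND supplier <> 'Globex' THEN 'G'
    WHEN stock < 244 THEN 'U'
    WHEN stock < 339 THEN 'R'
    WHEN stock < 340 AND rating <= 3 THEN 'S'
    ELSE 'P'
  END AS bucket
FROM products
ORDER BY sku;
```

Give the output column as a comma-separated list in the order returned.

sku=H18: stock < 244 → U
sku=H23: stock < 244 → U
sku=H26: stock < 155 AND supplier <> 'Globex' → G
sku=H38: stock < 339 → R
sku=H47: stock < 244 → U
sku=H53: ELSE → P
sku=H54: stock < 155 AND supplier <> 'Globex' → G
sku=H57: stock < 155 AND supplier <> 'Globex' → G
sku=H59: ELSE → P
sku=H65: stock < 244 → U
sku=H70: stock < 244 → U
sku=H85: ELSE → P

U, U, G, R, U, P, G, G, P, U, U, P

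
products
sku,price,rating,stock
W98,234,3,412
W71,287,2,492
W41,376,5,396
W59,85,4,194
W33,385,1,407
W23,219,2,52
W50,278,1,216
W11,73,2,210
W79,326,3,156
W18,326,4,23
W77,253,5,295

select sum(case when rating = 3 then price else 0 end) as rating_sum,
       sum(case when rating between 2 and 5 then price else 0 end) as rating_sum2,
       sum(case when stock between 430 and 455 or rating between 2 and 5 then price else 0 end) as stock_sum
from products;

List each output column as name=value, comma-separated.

[rating_sum: rating = 3]
sku=W98: ✓ → 234
sku=W71: ✗
sku=W41: ✗
sku=W59: ✗
sku=W33: ✗
sku=W23: ✗
sku=W50: ✗
sku=W11: ✗
sku=W79: ✓ → 326
sku=W18: ✗
sku=W77: ✗
rating_sum = 234 + 326 = 560
—
[rating_sum2: rating between 2 and 5]
sku=W98: ✓ → 234
sku=W71: ✓ → 287
sku=W41: ✓ → 376
sku=W59: ✓ → 85
sku=W33: ✗
sku=W23: ✓ → 219
sku=W50: ✗
sku=W11: ✓ → 73
sku=W79: ✓ → 326
sku=W18: ✓ → 326
sku=W77: ✓ → 253
rating_sum2 = 234 + 287 + 376 + 85 + 219 + 73 + 326 + 326 + 253 = 2179
—
[stock_sum: stock between 430 and 455 or rating between 2 and 5]
sku=W98: ✓ → 234
sku=W71: ✓ → 287
sku=W41: ✓ → 376
sku=W59: ✓ → 85
sku=W33: ✗
sku=W23: ✓ → 219
sku=W50: ✗
sku=W11: ✓ → 73
sku=W79: ✓ → 326
sku=W18: ✓ → 326
sku=W77: ✓ → 253
stock_sum = 234 + 287 + 376 + 85 + 219 + 73 + 326 + 326 + 253 = 2179

rating_sum=560, rating_sum2=2179, stock_sum=2179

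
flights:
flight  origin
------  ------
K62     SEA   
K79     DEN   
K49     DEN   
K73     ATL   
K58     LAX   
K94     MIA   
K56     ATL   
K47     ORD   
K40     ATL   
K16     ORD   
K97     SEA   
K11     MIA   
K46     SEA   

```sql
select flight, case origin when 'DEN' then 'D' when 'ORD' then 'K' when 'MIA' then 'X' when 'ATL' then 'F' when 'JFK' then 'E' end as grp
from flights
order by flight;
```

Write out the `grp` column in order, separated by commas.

X, K, F, NULL, K, D, F, NULL, NULL, F, D, X, NULL

flight=K11: origin='MIA' → X
flight=K16: origin='ORD' → K
flight=K40: origin='ATL' → F
flight=K46: (no match → NULL) → NULL
flight=K47: origin='ORD' → K
flight=K49: origin='DEN' → D
flight=K56: origin='ATL' → F
flight=K58: (no match → NULL) → NULL
flight=K62: (no match → NULL) → NULL
flight=K73: origin='ATL' → F
flight=K79: origin='DEN' → D
flight=K94: origin='MIA' → X
flight=K97: (no match → NULL) → NULL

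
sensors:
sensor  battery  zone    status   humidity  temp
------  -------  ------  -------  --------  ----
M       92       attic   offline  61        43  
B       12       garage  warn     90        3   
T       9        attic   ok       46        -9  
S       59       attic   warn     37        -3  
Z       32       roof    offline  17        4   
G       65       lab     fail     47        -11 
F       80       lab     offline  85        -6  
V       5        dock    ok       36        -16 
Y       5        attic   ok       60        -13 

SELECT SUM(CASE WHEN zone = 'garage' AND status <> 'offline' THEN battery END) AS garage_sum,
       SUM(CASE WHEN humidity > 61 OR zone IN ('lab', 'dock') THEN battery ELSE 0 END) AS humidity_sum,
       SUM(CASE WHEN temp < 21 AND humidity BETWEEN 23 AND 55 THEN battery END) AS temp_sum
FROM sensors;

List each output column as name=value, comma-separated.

garage_sum=12, humidity_sum=162, temp_sum=138

[garage_sum: zone = 'garage' AND status <> 'offline']
sensor=M: ✗
sensor=B: ✓ → 12
sensor=T: ✗
sensor=S: ✗
sensor=Z: ✗
sensor=G: ✗
sensor=F: ✗
sensor=V: ✗
sensor=Y: ✗
garage_sum = 12
—
[humidity_sum: humidity > 61 OR zone IN ('lab', 'dock')]
sensor=M: ✗
sensor=B: ✓ → 12
sensor=T: ✗
sensor=S: ✗
sensor=Z: ✗
sensor=G: ✓ → 65
sensor=F: ✓ → 80
sensor=V: ✓ → 5
sensor=Y: ✗
humidity_sum = 12 + 65 + 80 + 5 = 162
—
[temp_sum: temp < 21 AND humidity BETWEEN 23 AND 55]
sensor=M: ✗
sensor=B: ✗
sensor=T: ✓ → 9
sensor=S: ✓ → 59
sensor=Z: ✗
sensor=G: ✓ → 65
sensor=F: ✗
sensor=V: ✓ → 5
sensor=Y: ✗
temp_sum = 9 + 59 + 65 + 5 = 138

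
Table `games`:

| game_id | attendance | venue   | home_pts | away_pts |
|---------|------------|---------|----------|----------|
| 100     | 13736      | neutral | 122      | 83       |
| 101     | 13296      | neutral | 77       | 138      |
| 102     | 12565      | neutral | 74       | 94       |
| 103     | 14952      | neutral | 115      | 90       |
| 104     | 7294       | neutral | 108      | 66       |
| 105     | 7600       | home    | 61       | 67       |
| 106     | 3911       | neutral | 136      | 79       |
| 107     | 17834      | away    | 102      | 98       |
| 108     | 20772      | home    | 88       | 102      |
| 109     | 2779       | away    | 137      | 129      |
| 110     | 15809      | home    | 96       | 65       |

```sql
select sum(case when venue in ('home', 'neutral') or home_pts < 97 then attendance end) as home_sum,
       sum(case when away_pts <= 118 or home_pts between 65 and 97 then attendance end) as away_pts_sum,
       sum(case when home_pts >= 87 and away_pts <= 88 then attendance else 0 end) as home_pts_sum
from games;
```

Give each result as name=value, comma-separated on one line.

[home_sum: venue in ('home', 'neutral') or home_pts < 97]
game_id=100: ✓ → 13736
game_id=101: ✓ → 13296
game_id=102: ✓ → 12565
game_id=103: ✓ → 14952
game_id=104: ✓ → 7294
game_id=105: ✓ → 7600
game_id=106: ✓ → 3911
game_id=107: ✗
game_id=108: ✓ → 20772
game_id=109: ✗
game_id=110: ✓ → 15809
home_sum = 13736 + 13296 + 12565 + 14952 + 7294 + 7600 + 3911 + 20772 + 15809 = 109935
—
[away_pts_sum: away_pts <= 118 or home_pts between 65 and 97]
game_id=100: ✓ → 13736
game_id=101: ✓ → 13296
game_id=102: ✓ → 12565
game_id=103: ✓ → 14952
game_id=104: ✓ → 7294
game_id=105: ✓ → 7600
game_id=106: ✓ → 3911
game_id=107: ✓ → 17834
game_id=108: ✓ → 20772
game_id=109: ✗
game_id=110: ✓ → 15809
away_pts_sum = 13736 + 13296 + 12565 + 14952 + 7294 + 7600 + 3911 + 17834 + 20772 + 15809 = 127769
—
[home_pts_sum: home_pts >= 87 and away_pts <= 88]
game_id=100: ✓ → 13736
game_id=101: ✗
game_id=102: ✗
game_id=103: ✗
game_id=104: ✓ → 7294
game_id=105: ✗
game_id=106: ✓ → 3911
game_id=107: ✗
game_id=108: ✗
game_id=109: ✗
game_id=110: ✓ → 15809
home_pts_sum = 13736 + 7294 + 3911 + 15809 = 40750

home_sum=109935, away_pts_sum=127769, home_pts_sum=40750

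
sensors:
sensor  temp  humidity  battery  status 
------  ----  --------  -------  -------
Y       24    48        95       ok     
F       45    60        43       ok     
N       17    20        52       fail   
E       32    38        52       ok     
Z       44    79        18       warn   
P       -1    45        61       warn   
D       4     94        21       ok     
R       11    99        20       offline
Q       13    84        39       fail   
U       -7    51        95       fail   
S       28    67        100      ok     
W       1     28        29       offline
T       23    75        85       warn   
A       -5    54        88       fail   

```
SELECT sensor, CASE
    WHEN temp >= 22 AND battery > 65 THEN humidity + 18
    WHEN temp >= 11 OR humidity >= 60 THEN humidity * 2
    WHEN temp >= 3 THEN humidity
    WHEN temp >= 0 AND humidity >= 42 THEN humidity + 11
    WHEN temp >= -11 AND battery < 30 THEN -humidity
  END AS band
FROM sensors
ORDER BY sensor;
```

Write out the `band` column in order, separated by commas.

sensor=A: (no match → NULL) → NULL
sensor=D: temp >= 11 OR humidity >= 60 → 188
sensor=E: temp >= 11 OR humidity >= 60 → 76
sensor=F: temp >= 11 OR humidity >= 60 → 120
sensor=N: temp >= 11 OR humidity >= 60 → 40
sensor=P: (no match → NULL) → NULL
sensor=Q: temp >= 11 OR humidity >= 60 → 168
sensor=R: temp >= 11 OR humidity >= 60 → 198
sensor=S: temp >= 22 AND battery > 65 → 85
sensor=T: temp >= 22 AND battery > 65 → 93
sensor=U: (no match → NULL) → NULL
sensor=W: temp >= -11 AND battery < 30 → -28
sensor=Y: temp >= 22 AND battery > 65 → 66
sensor=Z: temp >= 11 OR humidity >= 60 → 158

NULL, 188, 76, 120, 40, NULL, 168, 198, 85, 93, NULL, -28, 66, 158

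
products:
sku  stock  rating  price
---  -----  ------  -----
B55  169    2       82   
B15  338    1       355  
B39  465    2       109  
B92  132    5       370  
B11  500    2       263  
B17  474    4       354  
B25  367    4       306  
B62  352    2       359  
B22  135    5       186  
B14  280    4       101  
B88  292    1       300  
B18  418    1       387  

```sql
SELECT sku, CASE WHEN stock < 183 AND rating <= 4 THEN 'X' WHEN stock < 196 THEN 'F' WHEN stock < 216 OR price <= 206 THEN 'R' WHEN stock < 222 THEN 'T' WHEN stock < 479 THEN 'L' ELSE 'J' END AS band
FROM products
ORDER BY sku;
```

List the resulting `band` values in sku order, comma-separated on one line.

J, R, L, L, L, F, L, R, X, L, L, F

sku=B11: ELSE → J
sku=B14: stock < 216 OR price <= 206 → R
sku=B15: stock < 479 → L
sku=B17: stock < 479 → L
sku=B18: stock < 479 → L
sku=B22: stock < 196 → F
sku=B25: stock < 479 → L
sku=B39: stock < 216 OR price <= 206 → R
sku=B55: stock < 183 AND rating <= 4 → X
sku=B62: stock < 479 → L
sku=B88: stock < 479 → L
sku=B92: stock < 196 → F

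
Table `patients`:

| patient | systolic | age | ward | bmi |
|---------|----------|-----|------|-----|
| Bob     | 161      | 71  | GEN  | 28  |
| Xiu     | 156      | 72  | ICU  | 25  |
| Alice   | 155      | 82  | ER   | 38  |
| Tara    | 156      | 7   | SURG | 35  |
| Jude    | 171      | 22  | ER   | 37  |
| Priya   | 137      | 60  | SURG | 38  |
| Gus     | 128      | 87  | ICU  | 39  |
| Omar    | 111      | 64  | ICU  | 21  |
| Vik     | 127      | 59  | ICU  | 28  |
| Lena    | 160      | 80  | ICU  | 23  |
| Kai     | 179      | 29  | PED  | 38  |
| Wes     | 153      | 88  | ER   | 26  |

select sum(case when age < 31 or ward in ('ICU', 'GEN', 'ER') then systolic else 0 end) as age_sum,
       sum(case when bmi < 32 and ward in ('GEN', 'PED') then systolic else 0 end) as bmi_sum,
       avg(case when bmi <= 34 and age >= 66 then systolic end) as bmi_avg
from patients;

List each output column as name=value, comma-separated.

[age_sum: age < 31 or ward in ('ICU', 'GEN', 'ER')]
patient=Bob: ✓ → 161
patient=Xiu: ✓ → 156
patient=Alice: ✓ → 155
patient=Tara: ✓ → 156
patient=Jude: ✓ → 171
patient=Priya: ✗
patient=Gus: ✓ → 128
patient=Omar: ✓ → 111
patient=Vik: ✓ → 127
patient=Lena: ✓ → 160
patient=Kai: ✓ → 179
patient=Wes: ✓ → 153
age_sum = 161 + 156 + 155 + 156 + 171 + 128 + 111 + 127 + 160 + 179 + 153 = 1657
—
[bmi_sum: bmi < 32 and ward in ('GEN', 'PED')]
patient=Bob: ✓ → 161
patient=Xiu: ✗
patient=Alice: ✗
patient=Tara: ✗
patient=Jude: ✗
patient=Priya: ✗
patient=Gus: ✗
patient=Omar: ✗
patient=Vik: ✗
patient=Lena: ✗
patient=Kai: ✗
patient=Wes: ✗
bmi_sum = 161
—
[bmi_avg: bmi <= 34 and age >= 66]
patient=Bob: ✓ → 161
patient=Xiu: ✓ → 156
patient=Alice: ✗
patient=Tara: ✗
patient=Jude: ✗
patient=Priya: ✗
patient=Gus: ✗
patient=Omar: ✗
patient=Vik: ✗
patient=Lena: ✓ → 160
patient=Kai: ✗
patient=Wes: ✓ → 153
bmi_avg = (161 + 156 + 160 + 153) / 4 = 157.5

age_sum=1657, bmi_sum=161, bmi_avg=157.5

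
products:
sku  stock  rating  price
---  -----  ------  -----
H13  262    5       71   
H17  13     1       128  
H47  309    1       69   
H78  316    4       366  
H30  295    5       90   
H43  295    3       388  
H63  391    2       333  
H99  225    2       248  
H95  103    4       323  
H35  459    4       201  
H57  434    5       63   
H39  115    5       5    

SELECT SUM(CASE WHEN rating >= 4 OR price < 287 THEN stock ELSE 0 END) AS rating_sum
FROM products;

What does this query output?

2531

sku=H13: ✓ → 262
sku=H17: ✓ → 13
sku=H47: ✓ → 309
sku=H78: ✓ → 316
sku=H30: ✓ → 295
sku=H43: ✗
sku=H63: ✗
sku=H99: ✓ → 225
sku=H95: ✓ → 103
sku=H35: ✓ → 459
sku=H57: ✓ → 434
sku=H39: ✓ → 115
rating_sum = 262 + 13 + 309 + 316 + 295 + 225 + 103 + 459 + 434 + 115 = 2531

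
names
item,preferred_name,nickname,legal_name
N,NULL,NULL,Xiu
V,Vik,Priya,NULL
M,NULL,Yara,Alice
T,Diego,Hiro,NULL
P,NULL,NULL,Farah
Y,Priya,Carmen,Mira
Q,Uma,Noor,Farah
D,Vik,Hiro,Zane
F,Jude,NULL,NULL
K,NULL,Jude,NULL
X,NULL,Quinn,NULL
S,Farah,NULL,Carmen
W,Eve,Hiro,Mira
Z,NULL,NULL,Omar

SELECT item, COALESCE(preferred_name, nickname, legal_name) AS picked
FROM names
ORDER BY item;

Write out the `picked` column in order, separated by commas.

item=D: preferred_name=Vik → Vik
item=F: preferred_name=Jude → Jude
item=K: preferred_name=NULL, nickname=Jude → Jude
item=M: preferred_name=NULL, nickname=Yara → Yara
item=N: preferred_name=NULL, nickname=NULL, legal_name=Xiu → Xiu
item=P: preferred_name=NULL, nickname=NULL, legal_name=Farah → Farah
item=Q: preferred_name=Uma → Uma
item=S: preferred_name=Farah → Farah
item=T: preferred_name=Diego → Diego
item=V: preferred_name=Vik → Vik
item=W: preferred_name=Eve → Eve
item=X: preferred_name=NULL, nickname=Quinn → Quinn
item=Y: preferred_name=Priya → Priya
item=Z: preferred_name=NULL, nickname=NULL, legal_name=Omar → Omar

Vik, Jude, Jude, Yara, Xiu, Farah, Uma, Farah, Diego, Vik, Eve, Quinn, Priya, Omar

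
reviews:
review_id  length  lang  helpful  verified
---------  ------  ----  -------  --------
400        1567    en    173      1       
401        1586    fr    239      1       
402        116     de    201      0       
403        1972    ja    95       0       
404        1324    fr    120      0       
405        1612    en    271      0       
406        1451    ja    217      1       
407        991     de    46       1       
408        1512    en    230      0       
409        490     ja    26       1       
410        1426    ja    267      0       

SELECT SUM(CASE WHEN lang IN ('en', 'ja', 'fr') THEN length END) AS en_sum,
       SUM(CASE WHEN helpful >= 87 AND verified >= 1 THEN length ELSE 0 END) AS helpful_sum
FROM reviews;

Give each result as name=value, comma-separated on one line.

[en_sum: lang IN ('en', 'ja', 'fr')]
review_id=400: ✓ → 1567
review_id=401: ✓ → 1586
review_id=402: ✗
review_id=403: ✓ → 1972
review_id=404: ✓ → 1324
review_id=405: ✓ → 1612
review_id=406: ✓ → 1451
review_id=407: ✗
review_id=408: ✓ → 1512
review_id=409: ✓ → 490
review_id=410: ✓ → 1426
en_sum = 1567 + 1586 + 1972 + 1324 + 1612 + 1451 + 1512 + 490 + 1426 = 12940
—
[helpful_sum: helpful >= 87 AND verified >= 1]
review_id=400: ✓ → 1567
review_id=401: ✓ → 1586
review_id=402: ✗
review_id=403: ✗
review_id=404: ✗
review_id=405: ✗
review_id=406: ✓ → 1451
review_id=407: ✗
review_id=408: ✗
review_id=409: ✗
review_id=410: ✗
helpful_sum = 1567 + 1586 + 1451 = 4604

en_sum=12940, helpful_sum=4604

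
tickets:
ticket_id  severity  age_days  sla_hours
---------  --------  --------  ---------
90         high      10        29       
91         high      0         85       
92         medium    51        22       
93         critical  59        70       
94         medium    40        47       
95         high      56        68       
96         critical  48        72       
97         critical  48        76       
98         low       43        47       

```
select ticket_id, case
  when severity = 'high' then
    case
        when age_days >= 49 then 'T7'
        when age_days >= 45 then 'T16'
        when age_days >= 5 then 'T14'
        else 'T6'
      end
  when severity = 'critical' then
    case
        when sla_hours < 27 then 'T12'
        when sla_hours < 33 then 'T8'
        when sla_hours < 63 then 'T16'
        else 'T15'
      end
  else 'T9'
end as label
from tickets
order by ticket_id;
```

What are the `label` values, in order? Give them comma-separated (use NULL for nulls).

T14, T6, T9, T15, T9, T7, T15, T15, T9

ticket_id=90: severity='high' → inner[age_days >= 5] → T14
ticket_id=91: severity='high' → inner[ELSE] → T6
ticket_id=92: severity='medium' → outer ELSE → T9
ticket_id=93: severity='critical' → inner[ELSE] → T15
ticket_id=94: severity='medium' → outer ELSE → T9
ticket_id=95: severity='high' → inner[age_days >= 49] → T7
ticket_id=96: severity='critical' → inner[ELSE] → T15
ticket_id=97: severity='critical' → inner[ELSE] → T15
ticket_id=98: severity='low' → outer ELSE → T9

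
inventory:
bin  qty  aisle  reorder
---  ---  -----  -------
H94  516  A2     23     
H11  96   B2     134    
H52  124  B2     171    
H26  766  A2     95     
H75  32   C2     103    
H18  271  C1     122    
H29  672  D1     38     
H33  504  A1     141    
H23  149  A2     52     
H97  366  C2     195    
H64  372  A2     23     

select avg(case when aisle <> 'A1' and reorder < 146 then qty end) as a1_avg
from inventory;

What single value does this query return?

359.25

bin=H94: ✓ → 516
bin=H11: ✓ → 96
bin=H52: ✗
bin=H26: ✓ → 766
bin=H75: ✓ → 32
bin=H18: ✓ → 271
bin=H29: ✓ → 672
bin=H33: ✗
bin=H23: ✓ → 149
bin=H97: ✗
bin=H64: ✓ → 372
a1_avg = (516 + 96 + 766 + 32 + 271 + 672 + 149 + 372) / 8 = 359.25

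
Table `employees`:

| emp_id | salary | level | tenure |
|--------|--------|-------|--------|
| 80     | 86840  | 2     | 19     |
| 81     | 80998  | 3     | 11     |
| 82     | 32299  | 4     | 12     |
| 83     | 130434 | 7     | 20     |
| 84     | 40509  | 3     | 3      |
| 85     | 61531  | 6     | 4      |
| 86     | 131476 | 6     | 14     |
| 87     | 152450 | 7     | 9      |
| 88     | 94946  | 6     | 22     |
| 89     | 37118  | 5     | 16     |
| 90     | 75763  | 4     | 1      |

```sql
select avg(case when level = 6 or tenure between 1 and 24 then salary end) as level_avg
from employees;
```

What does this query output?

84033.0909090909

emp_id=80: ✓ → 86840
emp_id=81: ✓ → 80998
emp_id=82: ✓ → 32299
emp_id=83: ✓ → 130434
emp_id=84: ✓ → 40509
emp_id=85: ✓ → 61531
emp_id=86: ✓ → 131476
emp_id=87: ✓ → 152450
emp_id=88: ✓ → 94946
emp_id=89: ✓ → 37118
emp_id=90: ✓ → 75763
level_avg = (86840 + 80998 + 32299 + 130434 + 40509 + 61531 + 131476 + 152450 + 94946 + 37118 + 75763) / 11 = 84033.0909090909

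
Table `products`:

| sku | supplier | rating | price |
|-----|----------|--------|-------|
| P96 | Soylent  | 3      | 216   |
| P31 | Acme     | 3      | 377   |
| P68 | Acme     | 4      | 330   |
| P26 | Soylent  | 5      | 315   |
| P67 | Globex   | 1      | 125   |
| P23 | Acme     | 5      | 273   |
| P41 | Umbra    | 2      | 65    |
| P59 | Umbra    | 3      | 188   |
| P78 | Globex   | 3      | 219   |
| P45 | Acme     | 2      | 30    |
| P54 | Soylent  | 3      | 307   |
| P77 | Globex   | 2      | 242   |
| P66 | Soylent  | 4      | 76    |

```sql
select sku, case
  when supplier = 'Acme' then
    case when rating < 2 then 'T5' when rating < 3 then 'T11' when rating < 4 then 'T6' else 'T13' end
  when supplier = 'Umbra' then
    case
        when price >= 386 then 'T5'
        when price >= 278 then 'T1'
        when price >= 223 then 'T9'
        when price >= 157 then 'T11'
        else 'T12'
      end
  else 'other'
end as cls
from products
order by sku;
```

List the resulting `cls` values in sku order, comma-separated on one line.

T13, other, T6, T12, T11, other, T11, other, other, T13, other, other, other

sku=P23: supplier='Acme' → inner[ELSE] → T13
sku=P26: supplier='Soylent' → outer ELSE → other
sku=P31: supplier='Acme' → inner[rating < 4] → T6
sku=P41: supplier='Umbra' → inner[ELSE] → T12
sku=P45: supplier='Acme' → inner[rating < 3] → T11
sku=P54: supplier='Soylent' → outer ELSE → other
sku=P59: supplier='Umbra' → inner[price >= 157] → T11
sku=P66: supplier='Soylent' → outer ELSE → other
sku=P67: supplier='Globex' → outer ELSE → other
sku=P68: supplier='Acme' → inner[ELSE] → T13
sku=P77: supplier='Globex' → outer ELSE → other
sku=P78: supplier='Globex' → outer ELSE → other
sku=P96: supplier='Soylent' → outer ELSE → other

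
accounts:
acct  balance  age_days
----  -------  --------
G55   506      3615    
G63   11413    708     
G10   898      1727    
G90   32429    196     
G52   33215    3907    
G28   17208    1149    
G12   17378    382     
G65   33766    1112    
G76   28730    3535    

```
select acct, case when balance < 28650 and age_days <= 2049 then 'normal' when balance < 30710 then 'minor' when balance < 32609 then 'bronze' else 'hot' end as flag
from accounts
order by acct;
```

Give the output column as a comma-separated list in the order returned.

normal, normal, normal, hot, minor, normal, hot, minor, bronze

acct=G10: balance < 28650 and age_days <= 2049 → normal
acct=G12: balance < 28650 and age_days <= 2049 → normal
acct=G28: balance < 28650 and age_days <= 2049 → normal
acct=G52: ELSE → hot
acct=G55: balance < 30710 → minor
acct=G63: balance < 28650 and age_days <= 2049 → normal
acct=G65: ELSE → hot
acct=G76: balance < 30710 → minor
acct=G90: balance < 32609 → bronze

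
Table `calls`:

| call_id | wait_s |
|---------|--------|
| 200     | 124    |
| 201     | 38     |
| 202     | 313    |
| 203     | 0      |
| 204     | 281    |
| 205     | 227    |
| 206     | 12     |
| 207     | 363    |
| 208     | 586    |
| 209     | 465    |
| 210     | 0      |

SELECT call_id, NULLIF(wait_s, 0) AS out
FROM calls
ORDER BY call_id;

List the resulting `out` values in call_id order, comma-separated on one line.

call_id=200: wait_s=124 vs 0: differ → 124
call_id=201: wait_s=38 vs 0: differ → 38
call_id=202: wait_s=313 vs 0: differ → 313
call_id=203: wait_s=0 vs 0: equal → NULL
call_id=204: wait_s=281 vs 0: differ → 281
call_id=205: wait_s=227 vs 0: differ → 227
call_id=206: wait_s=12 vs 0: differ → 12
call_id=207: wait_s=363 vs 0: differ → 363
call_id=208: wait_s=586 vs 0: differ → 586
call_id=209: wait_s=465 vs 0: differ → 465
call_id=210: wait_s=0 vs 0: equal → NULL

124, 38, 313, NULL, 281, 227, 12, 363, 586, 465, NULL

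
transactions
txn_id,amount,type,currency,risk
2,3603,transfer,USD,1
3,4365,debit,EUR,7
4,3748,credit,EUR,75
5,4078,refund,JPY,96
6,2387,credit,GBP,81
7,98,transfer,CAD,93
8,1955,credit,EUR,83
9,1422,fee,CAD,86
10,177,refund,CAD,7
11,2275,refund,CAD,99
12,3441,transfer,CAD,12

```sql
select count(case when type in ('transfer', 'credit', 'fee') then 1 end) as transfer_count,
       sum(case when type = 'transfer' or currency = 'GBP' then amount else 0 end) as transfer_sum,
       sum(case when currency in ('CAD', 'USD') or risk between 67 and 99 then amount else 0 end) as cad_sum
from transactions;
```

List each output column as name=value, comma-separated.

transfer_count=7, transfer_sum=9529, cad_sum=23184

[transfer_count: type in ('transfer', 'credit', 'fee')]
txn_id=2: ✓ → 1
txn_id=3: ✗
txn_id=4: ✓ → 1
txn_id=5: ✗
txn_id=6: ✓ → 1
txn_id=7: ✓ → 1
txn_id=8: ✓ → 1
txn_id=9: ✓ → 1
txn_id=10: ✗
txn_id=11: ✗
txn_id=12: ✓ → 1
transfer_count = COUNT(1, 1, 1, 1, 1, 1, 1) = 7
—
[transfer_sum: type = 'transfer' or currency = 'GBP']
txn_id=2: ✓ → 3603
txn_id=3: ✗
txn_id=4: ✗
txn_id=5: ✗
txn_id=6: ✓ → 2387
txn_id=7: ✓ → 98
txn_id=8: ✗
txn_id=9: ✗
txn_id=10: ✗
txn_id=11: ✗
txn_id=12: ✓ → 3441
transfer_sum = 3603 + 2387 + 98 + 3441 = 9529
—
[cad_sum: currency in ('CAD', 'USD') or risk between 67 and 99]
txn_id=2: ✓ → 3603
txn_id=3: ✗
txn_id=4: ✓ → 3748
txn_id=5: ✓ → 4078
txn_id=6: ✓ → 2387
txn_id=7: ✓ → 98
txn_id=8: ✓ → 1955
txn_id=9: ✓ → 1422
txn_id=10: ✓ → 177
txn_id=11: ✓ → 2275
txn_id=12: ✓ → 3441
cad_sum = 3603 + 3748 + 4078 + 2387 + 98 + 1955 + 1422 + 177 + 2275 + 3441 = 23184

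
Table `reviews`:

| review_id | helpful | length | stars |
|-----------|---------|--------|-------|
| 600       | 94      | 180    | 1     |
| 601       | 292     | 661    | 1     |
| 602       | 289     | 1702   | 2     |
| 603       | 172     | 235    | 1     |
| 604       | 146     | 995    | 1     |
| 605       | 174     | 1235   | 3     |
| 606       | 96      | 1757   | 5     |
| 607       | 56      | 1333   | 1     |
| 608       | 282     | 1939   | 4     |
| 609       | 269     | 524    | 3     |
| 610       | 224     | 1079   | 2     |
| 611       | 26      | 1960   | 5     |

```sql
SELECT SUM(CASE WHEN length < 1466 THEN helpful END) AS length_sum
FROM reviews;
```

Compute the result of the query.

1427

review_id=600: ✓ → 94
review_id=601: ✓ → 292
review_id=602: ✗
review_id=603: ✓ → 172
review_id=604: ✓ → 146
review_id=605: ✓ → 174
review_id=606: ✗
review_id=607: ✓ → 56
review_id=608: ✗
review_id=609: ✓ → 269
review_id=610: ✓ → 224
review_id=611: ✗
length_sum = 94 + 292 + 172 + 146 + 174 + 56 + 269 + 224 = 1427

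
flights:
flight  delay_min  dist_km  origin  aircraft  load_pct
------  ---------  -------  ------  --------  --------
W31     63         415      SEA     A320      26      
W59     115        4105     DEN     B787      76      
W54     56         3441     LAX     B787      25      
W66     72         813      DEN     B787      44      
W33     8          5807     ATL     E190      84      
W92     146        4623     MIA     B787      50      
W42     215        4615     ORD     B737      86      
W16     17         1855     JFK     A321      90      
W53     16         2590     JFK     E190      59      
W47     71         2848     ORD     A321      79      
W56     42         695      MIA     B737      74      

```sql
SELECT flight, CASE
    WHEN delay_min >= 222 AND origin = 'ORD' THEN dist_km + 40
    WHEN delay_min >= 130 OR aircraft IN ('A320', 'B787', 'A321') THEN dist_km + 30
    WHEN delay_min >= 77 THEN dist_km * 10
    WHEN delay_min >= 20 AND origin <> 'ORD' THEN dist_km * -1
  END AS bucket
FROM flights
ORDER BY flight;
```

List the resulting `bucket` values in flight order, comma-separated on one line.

1885, 445, NULL, 4645, 2878, NULL, 3471, -695, 4135, 843, 4653

flight=W16: delay_min >= 130 OR aircraft IN ('A320', 'B787', 'A321') → 1885
flight=W31: delay_min >= 130 OR aircraft IN ('A320', 'B787', 'A321') → 445
flight=W33: (no match → NULL) → NULL
flight=W42: delay_min >= 130 OR aircraft IN ('A320', 'B787', 'A321') → 4645
flight=W47: delay_min >= 130 OR aircraft IN ('A320', 'B787', 'A321') → 2878
flight=W53: (no match → NULL) → NULL
flight=W54: delay_min >= 130 OR aircraft IN ('A320', 'B787', 'A321') → 3471
flight=W56: delay_min >= 20 AND origin <> 'ORD' → -695
flight=W59: delay_min >= 130 OR aircraft IN ('A320', 'B787', 'A321') → 4135
flight=W66: delay_min >= 130 OR aircraft IN ('A320', 'B787', 'A321') → 843
flight=W92: delay_min >= 130 OR aircraft IN ('A320', 'B787', 'A321') → 4653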